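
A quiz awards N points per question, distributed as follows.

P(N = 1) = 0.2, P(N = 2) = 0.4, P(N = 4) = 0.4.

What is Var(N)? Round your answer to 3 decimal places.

E[N] = (1)(0.2) + (2)(0.4) + (4)(0.4) = 2.6
E[N²] = (1)²(0.2) + (2)²(0.4) + (4)²(0.4) = 8.2
Var(N) = E[N²] − (E[N])² = 8.2 − (2.6)² = 1.44

1.440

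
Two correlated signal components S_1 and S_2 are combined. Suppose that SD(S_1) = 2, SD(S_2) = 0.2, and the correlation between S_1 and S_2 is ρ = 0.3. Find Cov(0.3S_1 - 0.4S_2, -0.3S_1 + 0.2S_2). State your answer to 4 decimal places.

-0.3416

var(S_1) = (2)² = 4;  var(S_2) = (0.2)² = 0.04
Cov(S_1,S_2) = ρ·SD(S_1)·SD(S_2) = 0.3·2·0.2 = 0.12
Cov(0.3S_1 - 0.4S_2, -0.3S_1 + 0.2S_2) = (0.3)(-0.3)var(S_1) + (-0.4)(0.2)var(S_2) + [(0.3)(0.2) + (-0.4)(-0.3)]Cov(S_1,S_2)
= -0.09·4 + -0.08·0.04 + 0.18·0.12 = -0.3416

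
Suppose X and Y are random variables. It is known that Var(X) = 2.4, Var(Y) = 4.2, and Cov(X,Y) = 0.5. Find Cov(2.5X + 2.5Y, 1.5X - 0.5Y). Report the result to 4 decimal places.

Cov(2.5X + 2.5Y, 1.5X - 0.5Y) = (2.5)(1.5)Var(X) + (2.5)(-0.5)Var(Y) + [(2.5)(-0.5) + (2.5)(1.5)]Cov(X,Y)
= 3.75·2.4 + -1.25·4.2 + 2.5·0.5 = 5

5.0000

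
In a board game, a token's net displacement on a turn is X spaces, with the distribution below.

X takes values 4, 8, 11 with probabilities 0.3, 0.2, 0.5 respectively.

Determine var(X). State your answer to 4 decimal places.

E[X] = (4)(0.3) + (8)(0.2) + (11)(0.5) = 8.3
E[X²] = (4)²(0.3) + (8)²(0.2) + (11)²(0.5) = 78.1
var(X) = E[X²] − (E[X])² = 78.1 − (8.3)² = 9.21

9.2100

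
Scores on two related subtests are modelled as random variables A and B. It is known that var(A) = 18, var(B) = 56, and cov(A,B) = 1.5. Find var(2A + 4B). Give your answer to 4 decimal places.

992.0000

var(2A + 4B) = (2)²·var(A) + (4)²·var(B) + 2·(2)·(4)·cov(A,B)
= 4·18 + 16·56 + 16·1.5 = 992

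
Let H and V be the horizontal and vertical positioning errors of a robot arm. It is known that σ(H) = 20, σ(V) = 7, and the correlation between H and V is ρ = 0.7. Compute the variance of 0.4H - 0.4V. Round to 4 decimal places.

40.4800

Var(H) = (20)² = 400;  Var(V) = (7)² = 49
Cov(H,V) = ρ·σ(H)·σ(V) = 0.7·20·7 = 98
Var(0.4H - 0.4V) = (0.4)²·Var(H) + (-0.4)²·Var(V) + 2·(0.4)·(-0.4)·Cov(H,V)
= 0.16·400 + 0.16·49 + -0.32·98 = 40.48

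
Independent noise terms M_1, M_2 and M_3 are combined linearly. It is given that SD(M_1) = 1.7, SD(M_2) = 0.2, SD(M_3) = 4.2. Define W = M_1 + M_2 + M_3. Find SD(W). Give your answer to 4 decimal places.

4.5354

Var(M_1) = 2.89, Var(M_2) = 0.04, Var(M_3) = 17.64
By independence, Var(W) = (1)²Var(M_1) + (1)²Var(M_2) + (1)²Var(M_3)
= (1)²·2.89 + (1)²·0.04 + (1)²·17.64 = 20.57
SD(W) = √20.57 ≈ 4.5354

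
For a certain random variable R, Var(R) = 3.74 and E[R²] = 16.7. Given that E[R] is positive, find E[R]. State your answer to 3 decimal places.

3.600

(E[R])² = E[R²] − Var(R) = 16.7 − 3.74 = 12.96
E[R] = √12.96 = 3.6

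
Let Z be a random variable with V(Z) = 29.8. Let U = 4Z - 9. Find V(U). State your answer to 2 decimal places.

V(4Z - 9) = (4)²·V(Z) = 16·29.8 = 476.8

476.80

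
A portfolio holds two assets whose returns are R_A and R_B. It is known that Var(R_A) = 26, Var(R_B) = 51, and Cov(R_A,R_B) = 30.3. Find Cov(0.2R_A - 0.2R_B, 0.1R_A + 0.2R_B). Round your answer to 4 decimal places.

-0.9140

Cov(0.2R_A - 0.2R_B, 0.1R_A + 0.2R_B) = (0.2)(0.1)Var(R_A) + (-0.2)(0.2)Var(R_B) + [(0.2)(0.2) + (-0.2)(0.1)]Cov(R_A,R_B)
= 0.02·26 + -0.04·51 + 0.02·30.3 = -0.914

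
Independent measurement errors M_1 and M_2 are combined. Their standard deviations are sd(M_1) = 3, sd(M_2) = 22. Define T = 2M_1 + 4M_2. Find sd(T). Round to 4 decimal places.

V(M_1) = 9, V(M_2) = 484
By independence, V(T) = (2)²V(M_1) + (4)²V(M_2)
= (2)²·9 + (4)²·484 = 7780
sd(T) = √7780 ≈ 88.2043

88.2043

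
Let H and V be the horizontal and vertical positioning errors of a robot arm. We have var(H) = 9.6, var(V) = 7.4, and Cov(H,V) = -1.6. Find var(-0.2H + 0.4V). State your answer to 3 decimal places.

1.824

var(-0.2H + 0.4V) = (-0.2)²·var(H) + (0.4)²·var(V) + 2·(-0.2)·(0.4)·Cov(H,V)
= 0.04·9.6 + 0.16·7.4 + -0.16·-1.6 = 1.824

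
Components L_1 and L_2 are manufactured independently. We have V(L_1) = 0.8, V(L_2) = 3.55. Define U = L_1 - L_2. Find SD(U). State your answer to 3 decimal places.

2.086

By independence, V(U) = (1)²V(L_1) + (-1)²V(L_2)
= (1)²·0.8 + (-1)²·3.55 = 4.35
SD(U) = √4.35 ≈ 2.086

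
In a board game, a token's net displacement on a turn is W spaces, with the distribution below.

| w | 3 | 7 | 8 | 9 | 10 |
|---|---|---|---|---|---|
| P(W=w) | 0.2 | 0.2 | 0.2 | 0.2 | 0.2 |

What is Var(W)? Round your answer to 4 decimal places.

5.8400

E[W] = (3)(0.2) + (7)(0.2) + (8)(0.2) + (9)(0.2) + (10)(0.2) = 7.4
E[W²] = (3)²(0.2) + (7)²(0.2) + (8)²(0.2) + (9)²(0.2) + (10)²(0.2) = 60.6
Var(W) = E[W²] − (E[W])² = 60.6 − (7.4)² = 5.84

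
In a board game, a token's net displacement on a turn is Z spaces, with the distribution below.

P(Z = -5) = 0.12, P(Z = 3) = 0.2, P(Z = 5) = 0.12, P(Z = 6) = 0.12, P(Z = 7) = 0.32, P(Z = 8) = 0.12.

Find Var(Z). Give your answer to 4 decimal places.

E[Z] = (-5)(0.12) + (3)(0.2) + (5)(0.12) + (6)(0.12) + (7)(0.32) + (8)(0.12) = 4.52
E[Z²] = (-5)²(0.12) + (3)²(0.2) + (5)²(0.12) + (6)²(0.12) + (7)²(0.32) + (8)²(0.12) = 35.48
Var(Z) = E[Z²] − (E[Z])² = 35.48 − (4.52)² = 15.0496

15.0496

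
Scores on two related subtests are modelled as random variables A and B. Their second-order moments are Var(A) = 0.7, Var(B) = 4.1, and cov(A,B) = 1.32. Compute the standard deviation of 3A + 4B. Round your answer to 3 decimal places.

Var(3A + 4B) = (3)²·Var(A) + (4)²·Var(B) + 2·(3)·(4)·cov(A,B)
= 9·0.7 + 16·4.1 + 24·1.32 = 103.58
sd(3A + 4B) = √103.58 ≈ 10.177

10.177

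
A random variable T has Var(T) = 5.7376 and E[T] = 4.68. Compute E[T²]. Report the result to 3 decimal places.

27.640

E[T²] = Var(T) + (E[T])² = 5.7376 + (4.68)² = 27.64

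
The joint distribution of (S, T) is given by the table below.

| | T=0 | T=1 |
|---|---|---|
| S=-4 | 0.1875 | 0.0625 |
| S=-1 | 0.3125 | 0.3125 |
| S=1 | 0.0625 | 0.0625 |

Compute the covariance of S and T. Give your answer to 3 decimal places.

0.156

E[S] = -1.5,  E[T] = 0.4375
E[ST] = -0.5
Cov(S,T) = E[ST] − E[S]E[T] = -0.5 − (-1.5)(0.4375) = 0.15625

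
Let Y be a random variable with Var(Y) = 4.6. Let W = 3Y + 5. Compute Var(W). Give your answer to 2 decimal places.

Var(3Y + 5) = (3)²·Var(Y) = 9·4.6 = 41.4

41.40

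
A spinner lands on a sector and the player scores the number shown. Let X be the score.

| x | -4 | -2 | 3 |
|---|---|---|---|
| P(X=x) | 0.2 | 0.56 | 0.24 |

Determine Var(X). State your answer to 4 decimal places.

E[X] = (-4)(0.2) + (-2)(0.56) + (3)(0.24) = -1.2
E[X²] = (-4)²(0.2) + (-2)²(0.56) + (3)²(0.24) = 7.6
Var(X) = E[X²] − (E[X])² = 7.6 − (-1.2)² = 6.16

6.1600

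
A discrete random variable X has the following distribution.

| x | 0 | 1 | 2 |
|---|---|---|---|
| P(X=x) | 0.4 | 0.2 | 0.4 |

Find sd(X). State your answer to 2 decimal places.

0.89

E[X] = (0)(0.4) + (1)(0.2) + (2)(0.4) = 1
E[X²] = (0)²(0.4) + (1)²(0.2) + (2)²(0.4) = 1.8
Var(X) = E[X²] − (E[X])² = 1.8 − (1)² = 0.8
sd(X) = √0.8 ≈ 0.89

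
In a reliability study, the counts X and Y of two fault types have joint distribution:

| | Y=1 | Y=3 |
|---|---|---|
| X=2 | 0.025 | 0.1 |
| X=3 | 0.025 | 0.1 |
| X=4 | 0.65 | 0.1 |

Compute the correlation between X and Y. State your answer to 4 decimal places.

E[X] = 3.625,  E[Y] = 1.6
E[XY] = 5.425
Cov(X,Y) = E[XY] − E[X]E[Y] = 5.425 − (3.625)(1.6) = -0.375
Var(X) = 0.484375,  Var(Y) = 0.84
ρ = -0.375 / √(0.484375·0.84) ≈ -0.5879

-0.5879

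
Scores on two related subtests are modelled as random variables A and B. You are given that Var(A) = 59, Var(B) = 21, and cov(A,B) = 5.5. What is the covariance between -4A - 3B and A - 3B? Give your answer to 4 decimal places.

cov(-4A - 3B, A - 3B) = (-4)(1)Var(A) + (-3)(-3)Var(B) + [(-4)(-3) + (-3)(1)]cov(A,B)
= -4·59 + 9·21 + 9·5.5 = 2.5

2.5000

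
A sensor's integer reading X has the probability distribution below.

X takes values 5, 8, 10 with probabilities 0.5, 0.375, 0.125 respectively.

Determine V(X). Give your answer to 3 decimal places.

E[X] = (5)(0.5) + (8)(0.375) + (10)(0.125) = 6.75
E[X²] = (5)²(0.5) + (8)²(0.375) + (10)²(0.125) = 49
V(X) = E[X²] − (E[X])² = 49 − (6.75)² = 3.4375

3.438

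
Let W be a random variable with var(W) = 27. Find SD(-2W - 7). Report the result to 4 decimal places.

10.3923

var(-2W - 7) = (-2)²·27 = 108
SD(-2W - 7) = √108 ≈ 10.3923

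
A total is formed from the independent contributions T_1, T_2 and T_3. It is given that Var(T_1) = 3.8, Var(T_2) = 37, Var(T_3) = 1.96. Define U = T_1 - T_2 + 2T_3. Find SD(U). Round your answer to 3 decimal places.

By independence, Var(U) = (1)²Var(T_1) + (-1)²Var(T_2) + (2)²Var(T_3)
= (1)²·3.8 + (-1)²·37 + (2)²·1.96 = 48.64
SD(U) = √48.64 ≈ 6.974

6.974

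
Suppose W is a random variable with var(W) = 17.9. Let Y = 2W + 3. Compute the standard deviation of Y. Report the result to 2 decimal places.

8.46

var(2W + 3) = (2)²·17.9 = 71.6
sd(Y) = √71.6 ≈ 8.46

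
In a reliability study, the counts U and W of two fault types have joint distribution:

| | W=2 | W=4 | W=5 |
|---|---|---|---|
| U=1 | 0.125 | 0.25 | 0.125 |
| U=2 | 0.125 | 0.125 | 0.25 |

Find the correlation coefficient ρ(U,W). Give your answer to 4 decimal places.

E[U] = 1.5,  E[W] = 3.875
E[UW] = 5.875
Cov(U,W) = E[UW] − E[U]E[W] = 5.875 − (1.5)(3.875) = 0.0625
var(U) = 0.25,  var(W) = 1.359375
ρ = 0.0625 / √(0.25·1.359375) ≈ 0.1072

0.1072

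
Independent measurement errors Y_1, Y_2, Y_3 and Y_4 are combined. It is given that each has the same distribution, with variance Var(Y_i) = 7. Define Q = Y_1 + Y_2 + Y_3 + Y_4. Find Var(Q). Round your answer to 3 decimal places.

By independence, Var(Q) = (1)²Var(Y_1) + (1)²Var(Y_2) + (1)²Var(Y_3) + (1)²Var(Y_4)
= (1)²·7 + (1)²·7 + (1)²·7 + (1)²·7 = 28

28.000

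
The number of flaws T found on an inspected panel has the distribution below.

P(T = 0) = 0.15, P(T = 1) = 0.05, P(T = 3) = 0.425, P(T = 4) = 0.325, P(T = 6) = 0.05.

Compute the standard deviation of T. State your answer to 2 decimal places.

1.52

E[T] = (0)(0.15) + (1)(0.05) + (3)(0.425) + (4)(0.325) + (6)(0.05) = 2.925
E[T²] = (0)²(0.15) + (1)²(0.05) + (3)²(0.425) + (4)²(0.325) + (6)²(0.05) = 10.875
Var(T) = E[T²] − (E[T])² = 10.875 − (2.925)² = 2.319375
SD(T) = √2.319375 ≈ 1.52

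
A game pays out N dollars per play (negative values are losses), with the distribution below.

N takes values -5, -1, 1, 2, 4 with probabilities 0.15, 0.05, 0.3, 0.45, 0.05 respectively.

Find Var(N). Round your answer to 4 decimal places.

6.3400

E[N] = (-5)(0.15) + (-1)(0.05) + (1)(0.3) + (2)(0.45) + (4)(0.05) = 0.6
E[N²] = (-5)²(0.15) + (-1)²(0.05) + (1)²(0.3) + (2)²(0.45) + (4)²(0.05) = 6.7
Var(N) = E[N²] − (E[N])² = 6.7 − (0.6)² = 6.34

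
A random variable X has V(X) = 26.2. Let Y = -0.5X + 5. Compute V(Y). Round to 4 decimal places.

V(-0.5X + 5) = (-0.5)²·V(X) = 0.25·26.2 = 6.55

6.5500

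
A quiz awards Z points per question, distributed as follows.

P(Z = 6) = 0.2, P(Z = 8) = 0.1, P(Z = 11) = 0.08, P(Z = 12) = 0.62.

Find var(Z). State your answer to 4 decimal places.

E[Z] = (6)(0.2) + (8)(0.1) + (11)(0.08) + (12)(0.62) = 10.32
E[Z²] = (6)²(0.2) + (8)²(0.1) + (11)²(0.08) + (12)²(0.62) = 112.56
var(Z) = E[Z²] − (E[Z])² = 112.56 − (10.32)² = 6.0576

6.0576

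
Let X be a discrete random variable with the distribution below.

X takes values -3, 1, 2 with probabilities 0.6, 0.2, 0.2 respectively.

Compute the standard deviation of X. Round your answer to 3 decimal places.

E[X] = (-3)(0.6) + (1)(0.2) + (2)(0.2) = -1.2
E[X²] = (-3)²(0.6) + (1)²(0.2) + (2)²(0.2) = 6.4
Var(X) = E[X²] − (E[X])² = 6.4 − (-1.2)² = 4.96
SD(X) = √4.96 ≈ 2.227

2.227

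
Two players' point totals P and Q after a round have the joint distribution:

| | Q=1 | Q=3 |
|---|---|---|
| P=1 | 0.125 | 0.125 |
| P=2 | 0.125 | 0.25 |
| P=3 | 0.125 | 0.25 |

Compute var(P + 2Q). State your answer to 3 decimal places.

E[P] = 2.125,  E[Q] = 2.25,  E[PQ] = 4.875
var(P) = 5.125 − (2.125)² = 0.609375;  var(Q) = 6 − (2.25)² = 0.9375
Cov(P,Q) = 4.875 − (2.125)(2.25) = 0.09375
var(P + 2Q) = (1)²·0.609375 + (2)²·0.9375 + 2·(1)·(2)·0.09375 = 4.734375

4.734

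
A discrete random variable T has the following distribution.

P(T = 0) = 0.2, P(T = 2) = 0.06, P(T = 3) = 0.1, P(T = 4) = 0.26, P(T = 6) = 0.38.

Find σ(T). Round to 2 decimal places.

E[T] = (0)(0.2) + (2)(0.06) + (3)(0.1) + (4)(0.26) + (6)(0.38) = 3.74
E[T²] = (0)²(0.2) + (2)²(0.06) + (3)²(0.1) + (4)²(0.26) + (6)²(0.38) = 18.98
Var(T) = E[T²] − (E[T])² = 18.98 − (3.74)² = 4.9924
σ(T) = √4.9924 ≈ 2.23

2.23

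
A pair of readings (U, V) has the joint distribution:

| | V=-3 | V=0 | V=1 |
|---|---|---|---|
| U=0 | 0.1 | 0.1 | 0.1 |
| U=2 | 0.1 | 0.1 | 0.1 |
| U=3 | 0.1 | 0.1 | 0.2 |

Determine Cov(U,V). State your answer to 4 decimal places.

0.2000

E[U] = 1.8,  E[V] = -0.5
E[UV] = -0.7
Cov(U,V) = E[UV] − E[U]E[V] = -0.7 − (1.8)(-0.5) = 0.2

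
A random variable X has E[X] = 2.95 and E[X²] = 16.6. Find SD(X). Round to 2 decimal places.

2.81

var(X) = 16.6 − (2.95)² = 7.8975
SD(X) = √7.8975 ≈ 2.81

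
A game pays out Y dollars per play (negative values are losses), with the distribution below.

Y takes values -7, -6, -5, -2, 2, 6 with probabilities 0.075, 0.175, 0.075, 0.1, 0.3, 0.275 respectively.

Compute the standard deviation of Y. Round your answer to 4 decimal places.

4.8311

E[Y] = (-7)(0.075) + (-6)(0.175) + (-5)(0.075) + (-2)(0.1) + (2)(0.3) + (6)(0.275) = 0.1
E[Y²] = (-7)²(0.075) + (-6)²(0.175) + (-5)²(0.075) + (-2)²(0.1) + (2)²(0.3) + (6)²(0.275) = 23.35
var(Y) = E[Y²] − (E[Y])² = 23.35 − (0.1)² = 23.34
sd(Y) = √23.34 ≈ 4.8311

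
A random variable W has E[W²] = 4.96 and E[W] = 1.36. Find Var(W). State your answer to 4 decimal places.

Var(W) = 4.96 − (1.36)² = 3.1104

3.1104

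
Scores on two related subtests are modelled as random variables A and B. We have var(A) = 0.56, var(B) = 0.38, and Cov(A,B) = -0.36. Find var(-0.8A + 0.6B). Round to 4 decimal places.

var(-0.8A + 0.6B) = (-0.8)²·var(A) + (0.6)²·var(B) + 2·(-0.8)·(0.6)·Cov(A,B)
= 0.64·0.56 + 0.36·0.38 + -0.96·-0.36 = 0.8408

0.8408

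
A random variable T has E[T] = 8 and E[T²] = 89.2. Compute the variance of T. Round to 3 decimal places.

V(T) = 89.2 − (8)² = 25.2

25.200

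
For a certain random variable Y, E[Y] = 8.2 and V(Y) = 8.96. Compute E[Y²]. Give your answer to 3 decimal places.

76.200

E[Y²] = V(Y) + (E[Y])² = 8.96 + (8.2)² = 76.2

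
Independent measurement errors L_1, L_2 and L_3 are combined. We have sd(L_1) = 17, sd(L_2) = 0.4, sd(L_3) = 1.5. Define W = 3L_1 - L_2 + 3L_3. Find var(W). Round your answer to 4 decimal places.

2621.4100

var(L_1) = 289, var(L_2) = 0.16, var(L_3) = 2.25
By independence, var(W) = (3)²var(L_1) + (-1)²var(L_2) + (3)²var(L_3)
= (3)²·289 + (-1)²·0.16 + (3)²·2.25 = 2621.41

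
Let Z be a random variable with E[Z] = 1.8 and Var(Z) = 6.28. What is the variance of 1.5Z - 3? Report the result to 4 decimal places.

Var(1.5Z - 3) = (1.5)²·Var(Z) = 2.25·6.28 = 14.13

14.1300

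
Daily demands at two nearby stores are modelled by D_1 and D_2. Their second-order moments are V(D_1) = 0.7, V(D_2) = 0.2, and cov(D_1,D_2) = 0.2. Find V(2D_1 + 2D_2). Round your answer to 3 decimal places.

V(2D_1 + 2D_2) = (2)²·V(D_1) + (2)²·V(D_2) + 2·(2)·(2)·cov(D_1,D_2)
= 4·0.7 + 4·0.2 + 8·0.2 = 5.2

5.200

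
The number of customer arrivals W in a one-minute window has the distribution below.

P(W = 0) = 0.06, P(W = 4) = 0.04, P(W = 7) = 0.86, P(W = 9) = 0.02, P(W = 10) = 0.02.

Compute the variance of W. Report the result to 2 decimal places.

3.37

E[W] = (0)(0.06) + (4)(0.04) + (7)(0.86) + (9)(0.02) + (10)(0.02) = 6.56
E[W²] = (0)²(0.06) + (4)²(0.04) + (7)²(0.86) + (9)²(0.02) + (10)²(0.02) = 46.4
var(W) = E[W²] − (E[W])² = 46.4 − (6.56)² = 3.3664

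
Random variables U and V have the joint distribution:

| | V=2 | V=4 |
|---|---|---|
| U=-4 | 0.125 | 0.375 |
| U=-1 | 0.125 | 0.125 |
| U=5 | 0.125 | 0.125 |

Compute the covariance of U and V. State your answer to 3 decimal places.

-0.750

E[U] = -1,  E[V] = 3.25
E[UV] = -4
Cov(U,V) = E[UV] − E[U]E[V] = -4 − (-1)(3.25) = -0.75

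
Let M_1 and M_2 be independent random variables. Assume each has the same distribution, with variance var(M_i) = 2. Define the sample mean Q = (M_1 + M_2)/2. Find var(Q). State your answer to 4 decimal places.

By independence, var(Q) = (0.5)²var(M_1) + (0.5)²var(M_2)
= (0.5)²·2 + (0.5)²·2 = 1

1.0000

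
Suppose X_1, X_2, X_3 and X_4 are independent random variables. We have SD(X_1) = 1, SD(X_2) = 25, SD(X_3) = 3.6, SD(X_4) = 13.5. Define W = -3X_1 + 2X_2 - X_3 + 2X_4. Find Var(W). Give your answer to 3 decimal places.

Var(X_1) = 1, Var(X_2) = 625, Var(X_3) = 12.96, Var(X_4) = 182.25
By independence, Var(W) = (-3)²Var(X_1) + (2)²Var(X_2) + (-1)²Var(X_3) + (2)²Var(X_4)
= (-3)²·1 + (2)²·625 + (-1)²·12.96 + (2)²·182.25 = 3250.96

3250.960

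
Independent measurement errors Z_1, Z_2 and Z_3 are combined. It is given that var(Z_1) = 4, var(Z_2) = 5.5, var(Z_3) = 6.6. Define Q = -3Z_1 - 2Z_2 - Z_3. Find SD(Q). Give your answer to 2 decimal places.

8.04

By independence, var(Q) = (-3)²var(Z_1) + (-2)²var(Z_2) + (-1)²var(Z_3)
= (-3)²·4 + (-2)²·5.5 + (-1)²·6.6 = 64.6
SD(Q) = √64.6 ≈ 8.04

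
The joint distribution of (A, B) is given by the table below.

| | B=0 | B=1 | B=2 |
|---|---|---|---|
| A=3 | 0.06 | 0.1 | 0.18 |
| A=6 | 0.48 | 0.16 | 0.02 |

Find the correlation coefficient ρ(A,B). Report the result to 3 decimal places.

-0.629

E[A] = 4.98,  E[B] = 0.66
E[AB] = 2.58
Cov(A,B) = E[AB] − E[A]E[B] = 2.58 − (4.98)(0.66) = -0.7068
Var(A) = 2.0196,  Var(B) = 0.6244
ρ = -0.7068 / √(2.0196·0.6244) ≈ -0.629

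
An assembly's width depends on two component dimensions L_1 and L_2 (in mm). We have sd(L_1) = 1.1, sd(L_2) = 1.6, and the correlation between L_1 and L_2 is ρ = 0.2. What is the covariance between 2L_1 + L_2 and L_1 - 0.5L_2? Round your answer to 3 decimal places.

1.140

var(L_1) = (1.1)² = 1.21;  var(L_2) = (1.6)² = 2.56
Cov(L_1,L_2) = ρ·sd(L_1)·sd(L_2) = 0.2·1.1·1.6 = 0.352
Cov(2L_1 + L_2, L_1 - 0.5L_2) = (2)(1)var(L_1) + (1)(-0.5)var(L_2) + [(2)(-0.5) + (1)(1)]Cov(L_1,L_2)
= 2·1.21 + -0.5·2.56 + 0·0.352 = 1.14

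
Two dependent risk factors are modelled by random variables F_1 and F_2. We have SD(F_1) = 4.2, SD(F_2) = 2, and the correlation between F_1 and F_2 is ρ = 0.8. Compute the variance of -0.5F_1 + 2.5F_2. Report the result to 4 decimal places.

Var(F_1) = (4.2)² = 17.64;  Var(F_2) = (2)² = 4
cov(F_1,F_2) = ρ·SD(F_1)·SD(F_2) = 0.8·4.2·2 = 6.72
Var(-0.5F_1 + 2.5F_2) = (-0.5)²·Var(F_1) + (2.5)²·Var(F_2) + 2·(-0.5)·(2.5)·cov(F_1,F_2)
= 0.25·17.64 + 6.25·4 + -2.5·6.72 = 12.61

12.6100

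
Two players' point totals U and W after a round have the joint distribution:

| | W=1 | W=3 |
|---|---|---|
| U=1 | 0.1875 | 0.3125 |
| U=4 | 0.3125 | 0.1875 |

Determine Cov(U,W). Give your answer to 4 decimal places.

-0.3750

E[U] = 2.5,  E[W] = 2
E[UW] = 4.625
Cov(U,W) = E[UW] − E[U]E[W] = 4.625 − (2.5)(2) = -0.375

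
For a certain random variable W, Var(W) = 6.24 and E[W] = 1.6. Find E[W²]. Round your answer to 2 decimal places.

E[W²] = Var(W) + (E[W])² = 6.24 + (1.6)² = 8.8

8.80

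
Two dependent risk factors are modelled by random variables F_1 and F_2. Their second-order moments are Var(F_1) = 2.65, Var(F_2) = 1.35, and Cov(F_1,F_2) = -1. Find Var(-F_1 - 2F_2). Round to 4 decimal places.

4.0500

Var(-F_1 - 2F_2) = (-1)²·Var(F_1) + (-2)²·Var(F_2) + 2·(-1)·(-2)·Cov(F_1,F_2)
= 1·2.65 + 4·1.35 + 4·-1 = 4.05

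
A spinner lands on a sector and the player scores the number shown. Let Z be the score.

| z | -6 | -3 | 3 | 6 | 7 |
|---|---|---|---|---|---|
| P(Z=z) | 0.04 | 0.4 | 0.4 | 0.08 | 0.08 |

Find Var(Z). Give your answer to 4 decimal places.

E[Z] = (-6)(0.04) + (-3)(0.4) + (3)(0.4) + (6)(0.08) + (7)(0.08) = 0.8
E[Z²] = (-6)²(0.04) + (-3)²(0.4) + (3)²(0.4) + (6)²(0.08) + (7)²(0.08) = 15.44
Var(Z) = E[Z²] − (E[Z])² = 15.44 − (0.8)² = 14.8

14.8000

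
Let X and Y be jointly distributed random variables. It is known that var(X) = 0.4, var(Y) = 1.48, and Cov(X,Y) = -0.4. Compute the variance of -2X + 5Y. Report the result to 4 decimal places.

var(-2X + 5Y) = (-2)²·var(X) + (5)²·var(Y) + 2·(-2)·(5)·Cov(X,Y)
= 4·0.4 + 25·1.48 + -20·-0.4 = 46.6

46.6000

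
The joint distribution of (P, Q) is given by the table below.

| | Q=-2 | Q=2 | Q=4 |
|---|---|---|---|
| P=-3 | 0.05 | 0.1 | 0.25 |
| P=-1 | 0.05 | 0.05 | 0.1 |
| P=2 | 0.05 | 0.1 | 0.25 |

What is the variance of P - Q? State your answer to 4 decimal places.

9.3600

E[P] = -0.6,  E[Q] = 2.6,  E[PQ] = -1.5
V(P) = 5.4 − (-0.6)² = 5.04;  V(Q) = 11.2 − (2.6)² = 4.44
Cov(P,Q) = -1.5 − (-0.6)(2.6) = 0.06
V(P - Q) = (1)²·5.04 + (-1)²·4.44 + 2·(1)·(-1)·0.06 = 9.36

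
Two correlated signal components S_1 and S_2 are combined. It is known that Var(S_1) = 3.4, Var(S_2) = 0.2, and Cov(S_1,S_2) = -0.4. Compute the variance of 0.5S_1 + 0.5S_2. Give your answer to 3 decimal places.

0.700

Var(0.5S_1 + 0.5S_2) = (0.5)²·Var(S_1) + (0.5)²·Var(S_2) + 2·(0.5)·(0.5)·Cov(S_1,S_2)
= 0.25·3.4 + 0.25·0.2 + 0.5·-0.4 = 0.7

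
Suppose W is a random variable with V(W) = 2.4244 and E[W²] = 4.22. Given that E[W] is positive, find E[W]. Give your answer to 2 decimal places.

(E[W])² = E[W²] − V(W) = 4.22 − 2.4244 = 1.7956
E[W] = √1.7956 = 1.34

1.34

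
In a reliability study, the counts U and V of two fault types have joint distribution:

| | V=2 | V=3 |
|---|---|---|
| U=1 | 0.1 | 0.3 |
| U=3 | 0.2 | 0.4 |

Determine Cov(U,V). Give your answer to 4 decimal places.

-0.0400

E[U] = 2.2,  E[V] = 2.7
E[UV] = 5.9
Cov(U,V) = E[UV] − E[U]E[V] = 5.9 − (2.2)(2.7) = -0.04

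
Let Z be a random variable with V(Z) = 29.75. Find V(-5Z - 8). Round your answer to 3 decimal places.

743.750

V(-5Z - 8) = (-5)²·V(Z) = 25·29.75 = 743.75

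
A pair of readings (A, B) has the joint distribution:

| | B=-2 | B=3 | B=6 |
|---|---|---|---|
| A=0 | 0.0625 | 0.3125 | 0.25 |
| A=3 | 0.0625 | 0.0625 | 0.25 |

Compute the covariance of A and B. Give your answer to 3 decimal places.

0.328

E[A] = 1.125,  E[B] = 3.875
E[AB] = 4.6875
Cov(A,B) = E[AB] − E[A]E[B] = 4.6875 − (1.125)(3.875) = 0.328125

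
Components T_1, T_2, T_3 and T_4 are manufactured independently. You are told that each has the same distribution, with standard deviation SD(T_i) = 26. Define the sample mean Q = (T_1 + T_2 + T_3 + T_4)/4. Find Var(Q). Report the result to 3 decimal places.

Var(T_i) = (26)² = 676
By independence, Var(Q) = (0.25)²Var(T_1) + (0.25)²Var(T_2) + (0.25)²Var(T_3) + (0.25)²Var(T_4)
= (0.25)²·676 + (0.25)²·676 + (0.25)²·676 + (0.25)²·676 = 169

169.000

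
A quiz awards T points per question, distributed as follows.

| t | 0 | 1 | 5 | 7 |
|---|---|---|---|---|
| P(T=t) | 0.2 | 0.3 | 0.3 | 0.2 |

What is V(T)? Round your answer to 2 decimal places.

E[T] = (0)(0.2) + (1)(0.3) + (5)(0.3) + (7)(0.2) = 3.2
E[T²] = (0)²(0.2) + (1)²(0.3) + (5)²(0.3) + (7)²(0.2) = 17.6
V(T) = E[T²] − (E[T])² = 17.6 − (3.2)² = 7.36

7.36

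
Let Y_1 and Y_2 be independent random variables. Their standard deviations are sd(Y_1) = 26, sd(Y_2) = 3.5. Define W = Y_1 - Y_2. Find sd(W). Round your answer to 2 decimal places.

26.23

Var(Y_1) = 676, Var(Y_2) = 12.25
By independence, Var(W) = (1)²Var(Y_1) + (-1)²Var(Y_2)
= (1)²·676 + (-1)²·12.25 = 688.25
sd(W) = √688.25 ≈ 26.23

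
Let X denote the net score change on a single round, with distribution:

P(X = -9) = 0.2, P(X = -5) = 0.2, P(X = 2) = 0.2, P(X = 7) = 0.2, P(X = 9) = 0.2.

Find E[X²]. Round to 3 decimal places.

48.000

E[X²] = (-9)²(0.2) + (-5)²(0.2) + (2)²(0.2) + (7)²(0.2) + (9)²(0.2) = 48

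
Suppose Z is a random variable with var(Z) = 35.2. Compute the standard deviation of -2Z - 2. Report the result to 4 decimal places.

11.8659

var(-2Z - 2) = (-2)²·35.2 = 140.8
SD(-2Z - 2) = √140.8 ≈ 11.8659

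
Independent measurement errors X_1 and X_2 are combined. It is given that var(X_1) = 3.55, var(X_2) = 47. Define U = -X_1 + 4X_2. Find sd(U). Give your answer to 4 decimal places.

By independence, var(U) = (-1)²var(X_1) + (4)²var(X_2)
= (-1)²·3.55 + (4)²·47 = 755.55
sd(U) = √755.55 ≈ 27.4873

27.4873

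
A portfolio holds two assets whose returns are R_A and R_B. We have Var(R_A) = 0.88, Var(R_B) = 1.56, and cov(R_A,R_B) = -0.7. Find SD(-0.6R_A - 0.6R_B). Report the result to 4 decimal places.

0.6119

Var(-0.6R_A - 0.6R_B) = (-0.6)²·Var(R_A) + (-0.6)²·Var(R_B) + 2·(-0.6)·(-0.6)·cov(R_A,R_B)
= 0.36·0.88 + 0.36·1.56 + 0.72·-0.7 = 0.3744
SD(-0.6R_A - 0.6R_B) = √0.3744 ≈ 0.6119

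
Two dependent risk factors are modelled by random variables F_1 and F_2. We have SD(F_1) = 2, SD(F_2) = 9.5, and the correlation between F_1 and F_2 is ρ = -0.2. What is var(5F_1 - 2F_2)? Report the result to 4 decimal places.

var(F_1) = (2)² = 4;  var(F_2) = (9.5)² = 90.25
Cov(F_1,F_2) = ρ·SD(F_1)·SD(F_2) = -0.2·2·9.5 = -3.8
var(5F_1 - 2F_2) = (5)²·var(F_1) + (-2)²·var(F_2) + 2·(5)·(-2)·Cov(F_1,F_2)
= 25·4 + 4·90.25 + -20·-3.8 = 537

537.0000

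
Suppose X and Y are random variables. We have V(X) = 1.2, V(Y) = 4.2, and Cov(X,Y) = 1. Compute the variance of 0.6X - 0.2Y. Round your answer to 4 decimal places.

0.3600

V(0.6X - 0.2Y) = (0.6)²·V(X) + (-0.2)²·V(Y) + 2·(0.6)·(-0.2)·Cov(X,Y)
= 0.36·1.2 + 0.04·4.2 + -0.24·1 = 0.36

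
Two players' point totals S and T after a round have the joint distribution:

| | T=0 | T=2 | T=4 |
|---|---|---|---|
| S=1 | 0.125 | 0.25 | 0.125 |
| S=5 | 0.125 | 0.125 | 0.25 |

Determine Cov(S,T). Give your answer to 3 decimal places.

0.500

E[S] = 3,  E[T] = 2.25
E[ST] = 7.25
Cov(S,T) = E[ST] − E[S]E[T] = 7.25 − (3)(2.25) = 0.5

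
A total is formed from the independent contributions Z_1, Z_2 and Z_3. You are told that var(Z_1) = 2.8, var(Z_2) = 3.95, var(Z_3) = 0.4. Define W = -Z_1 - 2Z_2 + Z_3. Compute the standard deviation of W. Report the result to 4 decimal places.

4.3589

By independence, var(W) = (-1)²var(Z_1) + (-2)²var(Z_2) + (1)²var(Z_3)
= (-1)²·2.8 + (-2)²·3.95 + (1)²·0.4 = 19
σ(W) = √19 ≈ 4.3589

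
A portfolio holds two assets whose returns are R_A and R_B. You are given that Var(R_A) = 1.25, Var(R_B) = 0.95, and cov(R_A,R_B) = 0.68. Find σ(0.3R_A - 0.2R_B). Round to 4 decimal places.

0.2625

Var(0.3R_A - 0.2R_B) = (0.3)²·Var(R_A) + (-0.2)²·Var(R_B) + 2·(0.3)·(-0.2)·cov(R_A,R_B)
= 0.09·1.25 + 0.04·0.95 + -0.12·0.68 = 0.0689
σ(0.3R_A - 0.2R_B) = √0.0689 ≈ 0.2625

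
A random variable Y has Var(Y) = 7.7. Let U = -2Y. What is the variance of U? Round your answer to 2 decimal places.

30.80

Var(-2Y) = (-2)²·Var(Y) = 4·7.7 = 30.8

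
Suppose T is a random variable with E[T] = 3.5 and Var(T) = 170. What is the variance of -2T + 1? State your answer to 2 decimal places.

Var(-2T + 1) = (-2)²·Var(T) = 4·170 = 680

680.00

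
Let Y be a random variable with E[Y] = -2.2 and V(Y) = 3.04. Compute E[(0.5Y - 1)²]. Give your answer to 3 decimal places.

E[0.5Y - 1] = 0.5·-2.2 − 1 = -2.1
V(0.5Y - 1) = (0.5)²·3.04 = 0.76
E[(0.5Y - 1)²] = V((0.5Y - 1)) + (E[(0.5Y - 1)])² = 0.76 + (-2.1)² = 5.17

5.170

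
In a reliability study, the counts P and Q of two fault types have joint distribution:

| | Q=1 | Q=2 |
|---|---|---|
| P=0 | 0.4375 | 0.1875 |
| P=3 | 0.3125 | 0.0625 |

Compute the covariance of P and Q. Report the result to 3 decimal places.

E[P] = 1.125,  E[Q] = 1.25
E[PQ] = 1.3125
Cov(P,Q) = E[PQ] − E[P]E[Q] = 1.3125 − (1.125)(1.25) = -0.09375

-0.094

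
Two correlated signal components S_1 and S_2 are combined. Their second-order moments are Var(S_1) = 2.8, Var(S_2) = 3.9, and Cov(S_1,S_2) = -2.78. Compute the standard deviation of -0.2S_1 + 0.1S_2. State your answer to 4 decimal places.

Var(-0.2S_1 + 0.1S_2) = (-0.2)²·Var(S_1) + (0.1)²·Var(S_2) + 2·(-0.2)·(0.1)·Cov(S_1,S_2)
= 0.04·2.8 + 0.01·3.9 + -0.04·-2.78 = 0.2622
SD(-0.2S_1 + 0.1S_2) = √0.2622 ≈ 0.5121

0.5121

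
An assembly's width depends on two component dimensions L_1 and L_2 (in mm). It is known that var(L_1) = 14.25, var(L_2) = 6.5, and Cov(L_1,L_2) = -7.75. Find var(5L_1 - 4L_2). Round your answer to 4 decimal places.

770.2500

var(5L_1 - 4L_2) = (5)²·var(L_1) + (-4)²·var(L_2) + 2·(5)·(-4)·Cov(L_1,L_2)
= 25·14.25 + 16·6.5 + -40·-7.75 = 770.25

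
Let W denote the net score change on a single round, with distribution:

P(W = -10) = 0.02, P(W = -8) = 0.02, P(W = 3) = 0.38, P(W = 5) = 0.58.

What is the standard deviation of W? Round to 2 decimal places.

E[W] = (-10)(0.02) + (-8)(0.02) + (3)(0.38) + (5)(0.58) = 3.68
E[W²] = (-10)²(0.02) + (-8)²(0.02) + (3)²(0.38) + (5)²(0.58) = 21.2
var(W) = E[W²] − (E[W])² = 21.2 − (3.68)² = 7.6576
σ(W) = √7.6576 ≈ 2.77

2.77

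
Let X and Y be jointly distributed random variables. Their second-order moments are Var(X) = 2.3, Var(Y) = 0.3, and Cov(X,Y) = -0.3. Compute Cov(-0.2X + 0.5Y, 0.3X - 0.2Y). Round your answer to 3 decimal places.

Cov(-0.2X + 0.5Y, 0.3X - 0.2Y) = (-0.2)(0.3)Var(X) + (0.5)(-0.2)Var(Y) + [(-0.2)(-0.2) + (0.5)(0.3)]Cov(X,Y)
= -0.06·2.3 + -0.1·0.3 + 0.19·-0.3 = -0.225

-0.225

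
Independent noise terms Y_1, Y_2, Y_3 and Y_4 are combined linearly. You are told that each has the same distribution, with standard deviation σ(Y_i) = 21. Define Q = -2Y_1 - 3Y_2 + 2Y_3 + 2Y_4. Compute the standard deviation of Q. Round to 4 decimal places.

96.2341

var(Y_i) = (21)² = 441
By independence, var(Q) = (-2)²var(Y_1) + (-3)²var(Y_2) + (2)²var(Y_3) + (2)²var(Y_4)
= (-2)²·441 + (-3)²·441 + (2)²·441 + (2)²·441 = 9261
σ(Q) = √9261 ≈ 96.2341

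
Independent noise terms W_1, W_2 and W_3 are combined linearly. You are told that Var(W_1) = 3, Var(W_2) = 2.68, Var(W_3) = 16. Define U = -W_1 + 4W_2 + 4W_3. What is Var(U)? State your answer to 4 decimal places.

301.8800

By independence, Var(U) = (-1)²Var(W_1) + (4)²Var(W_2) + (4)²Var(W_3)
= (-1)²·3 + (4)²·2.68 + (4)²·16 = 301.88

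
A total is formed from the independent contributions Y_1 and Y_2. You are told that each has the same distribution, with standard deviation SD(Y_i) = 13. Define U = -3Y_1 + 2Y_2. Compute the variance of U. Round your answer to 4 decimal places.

2197.0000

V(Y_i) = (13)² = 169
By independence, V(U) = (-3)²V(Y_1) + (2)²V(Y_2)
= (-3)²·169 + (2)²·169 = 2197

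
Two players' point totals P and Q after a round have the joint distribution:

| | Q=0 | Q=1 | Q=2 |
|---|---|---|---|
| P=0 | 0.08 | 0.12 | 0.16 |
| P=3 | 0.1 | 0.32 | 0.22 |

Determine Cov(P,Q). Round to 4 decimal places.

E[P] = 1.92,  E[Q] = 1.2
E[PQ] = 2.28
Cov(P,Q) = E[PQ] − E[P]E[Q] = 2.28 − (1.92)(1.2) = -0.024

-0.0240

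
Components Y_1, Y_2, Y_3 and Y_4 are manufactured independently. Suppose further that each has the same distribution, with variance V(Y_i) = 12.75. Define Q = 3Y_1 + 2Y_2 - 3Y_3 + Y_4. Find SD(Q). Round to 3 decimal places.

17.125

By independence, V(Q) = (3)²V(Y_1) + (2)²V(Y_2) + (-3)²V(Y_3) + (1)²V(Y_4)
= (3)²·12.75 + (2)²·12.75 + (-3)²·12.75 + (1)²·12.75 = 293.25
SD(Q) = √293.25 ≈ 17.125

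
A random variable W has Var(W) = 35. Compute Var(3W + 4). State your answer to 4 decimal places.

315.0000

Var(3W + 4) = (3)²·Var(W) = 9·35 = 315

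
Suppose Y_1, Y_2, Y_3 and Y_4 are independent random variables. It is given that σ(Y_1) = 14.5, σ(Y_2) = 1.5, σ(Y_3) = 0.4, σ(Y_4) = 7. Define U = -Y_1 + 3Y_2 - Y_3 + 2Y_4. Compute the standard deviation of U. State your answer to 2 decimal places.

20.66

Var(Y_1) = 210.25, Var(Y_2) = 2.25, Var(Y_3) = 0.16, Var(Y_4) = 49
By independence, Var(U) = (-1)²Var(Y_1) + (3)²Var(Y_2) + (-1)²Var(Y_3) + (2)²Var(Y_4)
= (-1)²·210.25 + (3)²·2.25 + (-1)²·0.16 + (2)²·49 = 426.66
σ(U) = √426.66 ≈ 20.66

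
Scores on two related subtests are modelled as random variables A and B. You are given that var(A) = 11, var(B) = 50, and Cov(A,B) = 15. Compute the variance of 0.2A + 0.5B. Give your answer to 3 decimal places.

15.940

var(0.2A + 0.5B) = (0.2)²·var(A) + (0.5)²·var(B) + 2·(0.2)·(0.5)·Cov(A,B)
= 0.04·11 + 0.25·50 + 0.2·15 = 15.94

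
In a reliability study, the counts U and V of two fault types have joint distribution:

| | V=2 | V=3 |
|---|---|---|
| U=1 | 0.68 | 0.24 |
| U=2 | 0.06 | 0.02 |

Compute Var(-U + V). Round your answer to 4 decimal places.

E[U] = 1.08,  E[V] = 2.26,  E[UV] = 2.44
Var(U) = 1.24 − (1.08)² = 0.0736;  Var(V) = 5.3 − (2.26)² = 0.1924
cov(U,V) = 2.44 − (1.08)(2.26) = -0.0008
Var(-U + V) = (-1)²·0.0736 + (1)²·0.1924 + 2·(-1)·(1)·-0.0008 = 0.2676

0.2676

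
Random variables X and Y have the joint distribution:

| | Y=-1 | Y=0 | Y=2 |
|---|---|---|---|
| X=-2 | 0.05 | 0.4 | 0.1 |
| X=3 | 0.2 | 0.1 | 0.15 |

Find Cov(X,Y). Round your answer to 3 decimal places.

E[X] = 0.25,  E[Y] = 0.25
E[XY] = 0
Cov(X,Y) = E[XY] − E[X]E[Y] = 0 − (0.25)(0.25) = -0.0625

-0.063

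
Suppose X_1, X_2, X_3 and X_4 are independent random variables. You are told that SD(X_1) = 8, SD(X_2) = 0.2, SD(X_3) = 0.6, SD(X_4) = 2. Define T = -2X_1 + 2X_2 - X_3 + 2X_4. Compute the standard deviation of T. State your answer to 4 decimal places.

16.5082

var(X_1) = 64, var(X_2) = 0.04, var(X_3) = 0.36, var(X_4) = 4
By independence, var(T) = (-2)²var(X_1) + (2)²var(X_2) + (-1)²var(X_3) + (2)²var(X_4)
= (-2)²·64 + (2)²·0.04 + (-1)²·0.36 + (2)²·4 = 272.52
SD(T) = √272.52 ≈ 16.5082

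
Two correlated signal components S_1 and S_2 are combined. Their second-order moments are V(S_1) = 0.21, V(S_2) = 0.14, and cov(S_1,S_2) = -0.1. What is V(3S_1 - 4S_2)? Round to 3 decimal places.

V(3S_1 - 4S_2) = (3)²·V(S_1) + (-4)²·V(S_2) + 2·(3)·(-4)·cov(S_1,S_2)
= 9·0.21 + 16·0.14 + -24·-0.1 = 6.53

6.530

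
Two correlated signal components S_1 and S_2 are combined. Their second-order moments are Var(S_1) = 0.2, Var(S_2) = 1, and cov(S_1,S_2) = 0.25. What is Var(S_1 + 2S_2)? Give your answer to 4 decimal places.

5.2000

Var(S_1 + 2S_2) = (1)²·Var(S_1) + (2)²·Var(S_2) + 2·(1)·(2)·cov(S_1,S_2)
= 1·0.2 + 4·1 + 4·0.25 = 5.2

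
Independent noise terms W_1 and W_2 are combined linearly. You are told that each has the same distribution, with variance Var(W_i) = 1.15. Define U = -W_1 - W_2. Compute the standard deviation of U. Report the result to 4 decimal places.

By independence, Var(U) = (-1)²Var(W_1) + (-1)²Var(W_2)
= (-1)²·1.15 + (-1)²·1.15 = 2.3
SD(U) = √2.3 ≈ 1.5166

1.5166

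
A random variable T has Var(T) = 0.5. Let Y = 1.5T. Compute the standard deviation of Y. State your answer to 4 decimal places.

1.0607

Var(1.5T) = (1.5)²·0.5 = 1.125
SD(Y) = √1.125 ≈ 1.0607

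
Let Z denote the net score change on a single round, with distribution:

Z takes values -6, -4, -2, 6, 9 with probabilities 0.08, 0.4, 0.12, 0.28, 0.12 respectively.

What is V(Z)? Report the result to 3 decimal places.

E[Z] = (-6)(0.08) + (-4)(0.4) + (-2)(0.12) + (6)(0.28) + (9)(0.12) = 0.44
E[Z²] = (-6)²(0.08) + (-4)²(0.4) + (-2)²(0.12) + (6)²(0.28) + (9)²(0.12) = 29.56
V(Z) = E[Z²] − (E[Z])² = 29.56 − (0.44)² = 29.3664

29.366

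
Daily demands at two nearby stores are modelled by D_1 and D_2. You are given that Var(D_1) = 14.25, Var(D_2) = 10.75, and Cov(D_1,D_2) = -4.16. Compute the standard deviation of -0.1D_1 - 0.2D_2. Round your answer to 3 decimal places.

Var(-0.1D_1 - 0.2D_2) = (-0.1)²·Var(D_1) + (-0.2)²·Var(D_2) + 2·(-0.1)·(-0.2)·Cov(D_1,D_2)
= 0.01·14.25 + 0.04·10.75 + 0.04·-4.16 = 0.4061
SD(-0.1D_1 - 0.2D_2) = √0.4061 ≈ 0.637

0.637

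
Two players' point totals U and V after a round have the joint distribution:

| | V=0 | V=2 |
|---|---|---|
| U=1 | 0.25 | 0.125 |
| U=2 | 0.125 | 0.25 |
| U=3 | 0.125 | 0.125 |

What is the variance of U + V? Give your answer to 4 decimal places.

1.8594

E[U] = 1.875,  E[V] = 1,  E[UV] = 2
Var(U) = 4.125 − (1.875)² = 0.609375;  Var(V) = 2 − (1)² = 1
cov(U,V) = 2 − (1.875)(1) = 0.125
Var(U + V) = (1)²·0.609375 + (1)²·1 + 2·(1)·(1)·0.125 = 1.859375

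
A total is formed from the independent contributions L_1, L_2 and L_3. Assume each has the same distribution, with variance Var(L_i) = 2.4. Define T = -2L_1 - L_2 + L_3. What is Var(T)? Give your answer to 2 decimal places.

14.40

By independence, Var(T) = (-2)²Var(L_1) + (-1)²Var(L_2) + (1)²Var(L_3)
= (-2)²·2.4 + (-1)²·2.4 + (1)²·2.4 = 14.4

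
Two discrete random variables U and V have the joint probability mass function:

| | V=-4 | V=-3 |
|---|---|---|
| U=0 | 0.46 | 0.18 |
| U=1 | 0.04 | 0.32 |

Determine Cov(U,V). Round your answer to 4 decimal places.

E[U] = 0.36,  E[V] = -3.5
E[UV] = -1.12
Cov(U,V) = E[UV] − E[U]E[V] = -1.12 − (0.36)(-3.5) = 0.14

0.1400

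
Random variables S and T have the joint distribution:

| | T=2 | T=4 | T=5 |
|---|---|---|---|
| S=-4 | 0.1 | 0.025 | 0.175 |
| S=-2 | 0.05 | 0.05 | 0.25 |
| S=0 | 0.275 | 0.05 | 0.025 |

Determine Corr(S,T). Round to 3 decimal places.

E[S] = -1.9,  E[T] = 3.6
E[ST] = -7.8
Cov(S,T) = E[ST] − E[S]E[T] = -7.8 − (-1.9)(3.6) = -0.96
Var(S) = 2.59,  Var(T) = 1.99
ρ = -0.96 / √(2.59·1.99) ≈ -0.423

-0.423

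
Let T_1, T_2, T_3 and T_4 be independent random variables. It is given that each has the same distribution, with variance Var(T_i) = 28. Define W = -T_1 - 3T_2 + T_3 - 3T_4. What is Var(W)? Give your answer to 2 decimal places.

560.00

By independence, Var(W) = (-1)²Var(T_1) + (-3)²Var(T_2) + (1)²Var(T_3) + (-3)²Var(T_4)
= (-1)²·28 + (-3)²·28 + (1)²·28 + (-3)²·28 = 560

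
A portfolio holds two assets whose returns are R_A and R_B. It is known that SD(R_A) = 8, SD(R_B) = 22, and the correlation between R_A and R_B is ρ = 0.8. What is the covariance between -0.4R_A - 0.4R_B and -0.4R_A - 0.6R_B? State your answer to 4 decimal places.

var(R_A) = (8)² = 64;  var(R_B) = (22)² = 484
Cov(R_A,R_B) = ρ·SD(R_A)·SD(R_B) = 0.8·8·22 = 140.8
Cov(-0.4R_A - 0.4R_B, -0.4R_A - 0.6R_B) = (-0.4)(-0.4)var(R_A) + (-0.4)(-0.6)var(R_B) + [(-0.4)(-0.6) + (-0.4)(-0.4)]Cov(R_A,R_B)
= 0.16·64 + 0.24·484 + 0.4·140.8 = 182.72

182.7200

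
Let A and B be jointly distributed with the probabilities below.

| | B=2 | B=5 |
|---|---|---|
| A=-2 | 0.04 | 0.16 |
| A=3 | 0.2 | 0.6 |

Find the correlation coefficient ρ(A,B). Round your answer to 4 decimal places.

E[A] = 2,  E[B] = 4.28
E[AB] = 8.44
Cov(A,B) = E[AB] − E[A]E[B] = 8.44 − (2)(4.28) = -0.12
var(A) = 4,  var(B) = 1.6416
ρ = -0.12 / √(4·1.6416) ≈ -0.0468

-0.0468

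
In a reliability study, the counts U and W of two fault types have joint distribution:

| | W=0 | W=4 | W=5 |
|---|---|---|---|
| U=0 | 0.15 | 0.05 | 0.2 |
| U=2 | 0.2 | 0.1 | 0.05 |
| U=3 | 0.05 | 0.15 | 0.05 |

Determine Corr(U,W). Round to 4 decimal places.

E[U] = 1.45,  E[W] = 2.7
E[UW] = 3.85
Cov(U,W) = E[UW] − E[U]E[W] = 3.85 − (1.45)(2.7) = -0.065
V(U) = 1.5475,  V(W) = 5.01
ρ = -0.065 / √(1.5475·5.01) ≈ -0.0233

-0.0233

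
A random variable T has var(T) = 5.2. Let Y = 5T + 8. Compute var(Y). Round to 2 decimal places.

var(5T + 8) = (5)²·var(T) = 25·5.2 = 130

130.00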